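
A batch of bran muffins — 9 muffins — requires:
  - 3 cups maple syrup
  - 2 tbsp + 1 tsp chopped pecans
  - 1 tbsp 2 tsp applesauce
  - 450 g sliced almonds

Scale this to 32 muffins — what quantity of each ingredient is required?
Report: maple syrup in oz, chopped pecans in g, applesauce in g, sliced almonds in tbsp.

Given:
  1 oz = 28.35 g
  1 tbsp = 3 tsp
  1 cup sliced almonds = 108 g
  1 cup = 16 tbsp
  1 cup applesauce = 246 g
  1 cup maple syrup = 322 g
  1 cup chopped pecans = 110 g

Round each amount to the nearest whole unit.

maple syrup: 121 oz; chopped pecans: 57 g; applesauce: 91 g; sliced almonds: 237 tbsp

Scaling factor: 32/9.
maple syrup: 3 cup × 32/9 × 322 g/cup ÷ 28.35 g/oz ≈ 121 oz
chopped pecans: (2 tbsp + 1 tsp = 7/3 tbsp) × 32/9 ÷ 16 tbsp/cup × 110 g/cup ≈ 57 g
applesauce: (1 tbsp + 2 tsp = 5/3 tbsp) × 32/9 ÷ 16 tbsp/cup × 246 g/cup ≈ 91 g
sliced almonds: 450 g × 32/9 ÷ 108 g/cup × 16 tbsp/cup ≈ 237 tbsp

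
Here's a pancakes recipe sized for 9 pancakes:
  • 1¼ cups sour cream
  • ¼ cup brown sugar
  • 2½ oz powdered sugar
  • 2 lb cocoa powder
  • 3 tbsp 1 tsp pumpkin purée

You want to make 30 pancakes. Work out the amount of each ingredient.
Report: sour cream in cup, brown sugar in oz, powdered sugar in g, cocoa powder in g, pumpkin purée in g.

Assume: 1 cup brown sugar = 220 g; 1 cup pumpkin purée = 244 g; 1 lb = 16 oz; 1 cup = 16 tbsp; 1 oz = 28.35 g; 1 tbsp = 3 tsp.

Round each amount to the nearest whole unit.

Scaling factor: 30/9 = 10/3.
sour cream: 1.25 cup × 10/3 ≈ 4 cup
brown sugar: 0.25 cup × 10/3 × 220 g/cup ÷ 28.35 g/oz ≈ 6 oz
powdered sugar: 2.5 oz × 10/3 × 28.35 g/oz ≈ 236 g
cocoa powder: 2 lb × 10/3 × 16 oz/lb × 28.35 g/oz = 3024 g
pumpkin purée: (3 tbsp + 1 tsp = 10/3 tbsp) × 10/3 ÷ 16 tbsp/cup × 244 g/cup ≈ 169 g

sour cream: 4 cup; brown sugar: 6 oz; powdered sugar: 236 g; cocoa powder: 3024 g; pumpkin purée: 169 g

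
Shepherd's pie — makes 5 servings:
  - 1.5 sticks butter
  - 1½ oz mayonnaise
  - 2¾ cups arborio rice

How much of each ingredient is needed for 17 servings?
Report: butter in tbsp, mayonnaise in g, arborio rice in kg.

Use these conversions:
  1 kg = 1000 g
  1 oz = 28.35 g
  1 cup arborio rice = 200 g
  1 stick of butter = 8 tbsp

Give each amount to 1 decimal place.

Scaling factor: 17/5 = 3.4.
butter: 1.5 stick × 17/5 × 8 tbsp/stick = 40.8 tbsp
mayonnaise: 1.5 oz × 17/5 × 28.35 g/oz ≈ 144.6 g
arborio rice: 2.75 cup × 17/5 × 200 g/cup ÷ 1000 g/kg ≈ 1.9 kg

butter: 40.8 tbsp; mayonnaise: 144.6 g; arborio rice: 1.9 kg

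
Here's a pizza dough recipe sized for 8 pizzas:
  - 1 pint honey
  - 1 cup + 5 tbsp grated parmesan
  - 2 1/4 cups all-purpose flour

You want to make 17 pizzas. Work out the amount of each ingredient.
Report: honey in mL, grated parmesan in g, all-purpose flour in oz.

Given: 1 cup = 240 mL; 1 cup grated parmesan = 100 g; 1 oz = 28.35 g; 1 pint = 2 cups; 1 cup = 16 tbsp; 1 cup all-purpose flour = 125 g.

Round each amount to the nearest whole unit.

honey: 1020 mL; grated parmesan: 279 g; all-purpose flour: 21 oz

Scaling factor: 17/8 = 2.125.
honey: 1 pint × 17/8 × 2 cup/pint × 240 mL/cup = 1020 mL
grated parmesan: (1 cup + 5 tbsp = 1.3125 cup) × 17/8 × 100 g/cup ≈ 279 g
all-purpose flour: 2.25 cup × 17/8 × 125 g/cup ÷ 28.35 g/oz ≈ 21 oz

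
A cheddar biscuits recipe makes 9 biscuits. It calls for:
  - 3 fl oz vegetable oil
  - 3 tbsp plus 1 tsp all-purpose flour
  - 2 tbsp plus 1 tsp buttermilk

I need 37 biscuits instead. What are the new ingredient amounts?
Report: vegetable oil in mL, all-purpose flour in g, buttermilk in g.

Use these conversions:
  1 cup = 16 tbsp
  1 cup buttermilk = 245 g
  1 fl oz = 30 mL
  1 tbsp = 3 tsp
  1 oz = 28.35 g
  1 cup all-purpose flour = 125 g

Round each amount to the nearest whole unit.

vegetable oil: 370 mL; all-purpose flour: 107 g; buttermilk: 147 g

Scaling factor: 37/9.
vegetable oil: 3 fl oz × 37/9 × 30 mL/fl oz = 370 mL
all-purpose flour: (3 tbsp + 1 tsp = 10/3 tbsp) × 37/9 ÷ 16 tbsp/cup × 125 g/cup ≈ 107 g
buttermilk: (2 tbsp + 1 tsp = 7/3 tbsp) × 37/9 ÷ 16 tbsp/cup × 245 g/cup ≈ 147 g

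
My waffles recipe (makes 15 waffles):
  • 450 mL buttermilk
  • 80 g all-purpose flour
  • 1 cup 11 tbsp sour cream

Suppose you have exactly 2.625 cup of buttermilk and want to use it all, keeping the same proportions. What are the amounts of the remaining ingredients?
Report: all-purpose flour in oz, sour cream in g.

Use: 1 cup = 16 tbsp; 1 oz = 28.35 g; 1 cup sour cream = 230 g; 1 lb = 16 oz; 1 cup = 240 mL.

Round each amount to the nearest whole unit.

all-purpose flour: 4 oz; sour cream: 543 g

The original recipe has 1.875 cup of buttermilk, so the scaling factor is 2.625 ÷ 1.875 = 7/5 = 1.4.
all-purpose flour: 80 g × 7/5 ÷ 28.35 g/oz ≈ 4 oz
sour cream: (1 cup + 11 tbsp = 1.6875 cup) × 7/5 × 230 g/cup ≈ 543 g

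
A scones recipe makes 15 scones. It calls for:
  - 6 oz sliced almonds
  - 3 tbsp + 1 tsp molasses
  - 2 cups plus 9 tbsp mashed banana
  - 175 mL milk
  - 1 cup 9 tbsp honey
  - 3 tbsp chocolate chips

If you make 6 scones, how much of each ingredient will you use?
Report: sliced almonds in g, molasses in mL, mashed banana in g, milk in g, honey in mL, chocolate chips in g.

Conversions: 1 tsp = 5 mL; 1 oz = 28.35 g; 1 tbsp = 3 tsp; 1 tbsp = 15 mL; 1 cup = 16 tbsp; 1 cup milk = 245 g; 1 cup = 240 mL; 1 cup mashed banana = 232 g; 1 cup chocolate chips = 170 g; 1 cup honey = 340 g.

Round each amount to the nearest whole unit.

sliced almonds: 68 g; molasses: 20 mL; mashed banana: 238 g; milk: 71 g; honey: 150 mL; chocolate chips: 13 g

Scaling factor: 6/15 = 2/5 = 0.4.
sliced almonds: 6 oz × 2/5 × 28.35 g/oz ≈ 68 g
molasses: (3 tbsp + 1 tsp = 10/3 tbsp) × 2/5 × 15 mL/tbsp = 20 mL
mashed banana: (2 cup + 9 tbsp = 2.5625 cup) × 2/5 × 232 g/cup ≈ 238 g
milk: 175 mL × 2/5 ÷ 240 mL/cup × 245 g/cup ≈ 71 g
honey: (1 cup + 9 tbsp = 1.5625 cup) × 2/5 × 240 mL/cup = 150 mL
chocolate chips: 3 tbsp × 2/5 ÷ 16 tbsp/cup × 170 g/cup ≈ 13 g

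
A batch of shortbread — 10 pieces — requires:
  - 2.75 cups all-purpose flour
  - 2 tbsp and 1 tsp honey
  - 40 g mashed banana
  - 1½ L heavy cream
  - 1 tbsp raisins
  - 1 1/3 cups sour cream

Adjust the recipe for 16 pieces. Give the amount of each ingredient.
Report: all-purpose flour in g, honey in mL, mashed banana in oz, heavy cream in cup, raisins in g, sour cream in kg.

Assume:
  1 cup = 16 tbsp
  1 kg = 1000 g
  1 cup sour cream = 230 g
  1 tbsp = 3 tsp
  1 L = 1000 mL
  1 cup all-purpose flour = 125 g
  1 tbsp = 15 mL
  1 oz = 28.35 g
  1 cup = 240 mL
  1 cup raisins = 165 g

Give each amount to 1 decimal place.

Scaling factor: 16/10 = 8/5 = 1.6.
all-purpose flour: 2.75 cup × 8/5 × 125 g/cup = 550.0 g
honey: (2 tbsp + 1 tsp = 7/3 tbsp) × 8/5 × 15 mL/tbsp = 56.0 mL
mashed banana: 40 g × 8/5 ÷ 28.35 g/oz ≈ 2.3 oz
heavy cream: 1.5 L × 8/5 × 1000 mL/L ÷ 240 mL/cup = 10.0 cup
raisins: 1 tbsp × 8/5 ÷ 16 tbsp/cup × 165 g/cup = 16.5 g
sour cream: 4/3 cup × 8/5 × 230 g/cup ÷ 1000 g/kg ≈ 0.5 kg

all-purpose flour: 550.0 g; honey: 56.0 mL; mashed banana: 2.3 oz; heavy cream: 10.0 cup; raisins: 16.5 g; sour cream: 0.5 kg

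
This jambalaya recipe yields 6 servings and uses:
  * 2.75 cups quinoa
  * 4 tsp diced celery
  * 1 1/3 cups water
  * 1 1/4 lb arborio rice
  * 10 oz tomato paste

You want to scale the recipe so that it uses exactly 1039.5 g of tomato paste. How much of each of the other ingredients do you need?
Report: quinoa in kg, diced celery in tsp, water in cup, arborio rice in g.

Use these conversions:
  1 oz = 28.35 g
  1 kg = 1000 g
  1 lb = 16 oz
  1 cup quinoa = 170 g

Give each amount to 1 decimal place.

The original recipe has 283.5 g of tomato paste, so the scaling factor is 1039.5 ÷ 283.5 = 11/3.
quinoa: 2.75 cup × 11/3 × 170 g/cup ÷ 1000 g/kg ≈ 1.7 kg
diced celery: 4 tsp × 11/3 ≈ 14.7 tsp
water: 4/3 cup × 11/3 ≈ 4.9 cup
arborio rice: 1.25 lb × 11/3 × 16 oz/lb × 28.35 g/oz = 2079.0 g

quinoa: 1.7 kg; diced celery: 14.7 tsp; water: 4.9 cup; arborio rice: 2079.0 g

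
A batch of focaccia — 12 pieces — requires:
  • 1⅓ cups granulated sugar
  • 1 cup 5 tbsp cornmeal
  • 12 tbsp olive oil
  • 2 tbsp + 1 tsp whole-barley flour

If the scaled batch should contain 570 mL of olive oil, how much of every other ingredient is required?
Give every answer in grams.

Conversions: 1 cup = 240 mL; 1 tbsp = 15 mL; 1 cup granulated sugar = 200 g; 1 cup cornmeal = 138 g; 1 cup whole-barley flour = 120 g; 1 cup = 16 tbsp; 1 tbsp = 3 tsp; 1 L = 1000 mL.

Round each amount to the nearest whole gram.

granulated sugar: 844 g; cornmeal: 574 g; whole-barley flour: 55 g

The original recipe has 180 mL of olive oil, so the scaling factor is 570 ÷ 180 = 19/6.
granulated sugar: 4/3 cup × 19/6 × 200 g/cup ≈ 844 g
cornmeal: (1 cup + 5 tbsp = 1.3125 cup) × 19/6 × 138 g/cup ≈ 574 g
whole-barley flour: (2 tbsp + 1 tsp = 7/3 tbsp) × 19/6 ÷ 16 tbsp/cup × 120 g/cup ≈ 55 g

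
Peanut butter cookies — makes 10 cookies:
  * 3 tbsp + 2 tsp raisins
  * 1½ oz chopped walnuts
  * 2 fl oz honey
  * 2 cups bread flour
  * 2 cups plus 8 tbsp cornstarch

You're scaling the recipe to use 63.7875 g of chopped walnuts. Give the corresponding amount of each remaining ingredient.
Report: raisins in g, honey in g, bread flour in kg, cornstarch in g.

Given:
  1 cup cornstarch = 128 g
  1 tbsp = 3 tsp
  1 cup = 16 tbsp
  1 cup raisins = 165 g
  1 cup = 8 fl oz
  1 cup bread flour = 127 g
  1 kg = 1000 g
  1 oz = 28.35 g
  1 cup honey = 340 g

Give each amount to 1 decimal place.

raisins: 56.7 g; honey: 127.5 g; bread flour: 0.4 kg; cornstarch: 480.0 g

The original recipe has 42.525 g of chopped walnuts, so the scaling factor is 63.7875 ÷ 42.525 = 3/2 = 1.5.
raisins: (3 tbsp + 2 tsp = 11/3 tbsp) × 3/2 ÷ 16 tbsp/cup × 165 g/cup ≈ 56.7 g
honey: 2 fl oz × 3/2 ÷ 8 fl oz/cup × 340 g/cup = 127.5 g
bread flour: 2 cup × 3/2 × 127 g/cup ÷ 1000 g/kg ≈ 0.4 kg
cornstarch: (2 cup + 8 tbsp = 2.5 cup) × 3/2 × 128 g/cup = 480.0 g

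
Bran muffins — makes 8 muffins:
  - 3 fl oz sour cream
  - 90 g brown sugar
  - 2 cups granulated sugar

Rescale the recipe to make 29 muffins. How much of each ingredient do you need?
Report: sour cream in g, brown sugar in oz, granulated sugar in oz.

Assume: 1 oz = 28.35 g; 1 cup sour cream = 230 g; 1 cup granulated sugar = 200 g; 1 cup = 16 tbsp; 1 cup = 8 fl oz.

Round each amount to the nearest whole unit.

Scaling factor: 29/8 = 3.625.
sour cream: 3 fl oz × 29/8 ÷ 8 fl oz/cup × 230 g/cup ≈ 313 g
brown sugar: 90 g × 29/8 ÷ 28.35 g/oz ≈ 12 oz
granulated sugar: 2 cup × 29/8 × 200 g/cup ÷ 28.35 g/oz ≈ 51 oz

sour cream: 313 g; brown sugar: 12 oz; granulated sugar: 51 oz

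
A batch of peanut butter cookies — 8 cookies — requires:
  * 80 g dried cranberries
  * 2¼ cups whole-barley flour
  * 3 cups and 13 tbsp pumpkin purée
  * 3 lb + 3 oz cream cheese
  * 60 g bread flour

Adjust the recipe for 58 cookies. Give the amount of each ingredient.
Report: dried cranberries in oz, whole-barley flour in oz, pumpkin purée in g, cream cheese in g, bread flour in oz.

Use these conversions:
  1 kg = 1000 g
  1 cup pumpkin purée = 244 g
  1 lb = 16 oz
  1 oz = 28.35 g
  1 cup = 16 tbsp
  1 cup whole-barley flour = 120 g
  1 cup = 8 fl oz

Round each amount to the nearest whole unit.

Scaling factor: 58/8 = 29/4 = 7.25.
dried cranberries: 80 g × 29/4 ÷ 28.35 g/oz ≈ 20 oz
whole-barley flour: 2.25 cup × 29/4 × 120 g/cup ÷ 28.35 g/oz ≈ 69 oz
pumpkin purée: (3 cup + 13 tbsp = 3.8125 cup) × 29/4 × 244 g/cup ≈ 6744 g
cream cheese: (3 lb + 3 oz = 3.1875 lb) × 29/4 × 16 oz/lb × 28.35 g/oz ≈ 10482 g
bread flour: 60 g × 29/4 ÷ 28.35 g/oz ≈ 15 oz

dried cranberries: 20 oz; whole-barley flour: 69 oz; pumpkin purée: 6744 g; cream cheese: 10482 g; bread flour: 15 oz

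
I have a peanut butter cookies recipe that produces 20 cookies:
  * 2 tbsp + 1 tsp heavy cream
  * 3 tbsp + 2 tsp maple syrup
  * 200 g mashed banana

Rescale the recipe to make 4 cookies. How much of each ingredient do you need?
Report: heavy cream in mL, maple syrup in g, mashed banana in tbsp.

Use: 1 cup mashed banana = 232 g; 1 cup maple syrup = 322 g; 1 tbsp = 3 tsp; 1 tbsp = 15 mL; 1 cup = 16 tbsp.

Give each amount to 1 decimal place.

heavy cream: 7.0 mL; maple syrup: 14.8 g; mashed banana: 2.8 tbsp

Scaling factor: 4/20 = 1/5 = 0.2.
heavy cream: (2 tbsp + 1 tsp = 7/3 tbsp) × 1/5 × 15 mL/tbsp = 7.0 mL
maple syrup: (3 tbsp + 2 tsp = 11/3 tbsp) × 1/5 ÷ 16 tbsp/cup × 322 g/cup ≈ 14.8 g
mashed banana: 200 g × 1/5 ÷ 232 g/cup × 16 tbsp/cup ≈ 2.8 tbsp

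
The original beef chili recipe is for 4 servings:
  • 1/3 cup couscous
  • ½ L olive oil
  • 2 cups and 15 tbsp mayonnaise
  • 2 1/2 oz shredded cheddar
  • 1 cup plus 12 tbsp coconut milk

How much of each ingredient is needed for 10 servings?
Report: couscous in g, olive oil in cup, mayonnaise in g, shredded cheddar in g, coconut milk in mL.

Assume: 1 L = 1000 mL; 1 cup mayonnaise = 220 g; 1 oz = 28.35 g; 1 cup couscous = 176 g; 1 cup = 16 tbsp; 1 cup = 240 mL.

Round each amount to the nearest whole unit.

Scaling factor: 10/4 = 5/2 = 2.5.
couscous: 1/3 cup × 5/2 × 176 g/cup ≈ 147 g
olive oil: 0.5 L × 5/2 × 1000 mL/L ÷ 240 mL/cup ≈ 5 cup
mayonnaise: (2 cup + 15 tbsp = 2.9375 cup) × 5/2 × 220 g/cup ≈ 1616 g
shredded cheddar: 2.5 oz × 5/2 × 28.35 g/oz ≈ 177 g
coconut milk: (1 cup + 12 tbsp = 1.75 cup) × 5/2 × 240 mL/cup = 1050 mL

couscous: 147 g; olive oil: 5 cup; mayonnaise: 1616 g; shredded cheddar: 177 g; coconut milk: 1050 mL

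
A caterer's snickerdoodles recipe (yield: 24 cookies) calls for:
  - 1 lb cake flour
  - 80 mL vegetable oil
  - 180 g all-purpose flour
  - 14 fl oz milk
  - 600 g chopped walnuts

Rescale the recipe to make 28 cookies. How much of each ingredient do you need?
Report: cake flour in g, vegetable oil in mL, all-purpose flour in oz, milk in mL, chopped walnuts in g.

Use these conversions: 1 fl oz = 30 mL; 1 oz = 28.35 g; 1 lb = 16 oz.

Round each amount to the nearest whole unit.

cake flour: 529 g; vegetable oil: 93 mL; all-purpose flour: 7 oz; milk: 490 mL; chopped walnuts: 700 g

Scaling factor: 28/24 = 7/6.
cake flour: 1 lb × 7/6 × 16 oz/lb × 28.35 g/oz ≈ 529 g
vegetable oil: 80 mL × 7/6 ≈ 93 mL
all-purpose flour: 180 g × 7/6 ÷ 28.35 g/oz ≈ 7 oz
milk: 14 fl oz × 7/6 × 30 mL/fl oz = 490 mL
chopped walnuts: 600 g × 7/6 = 700 g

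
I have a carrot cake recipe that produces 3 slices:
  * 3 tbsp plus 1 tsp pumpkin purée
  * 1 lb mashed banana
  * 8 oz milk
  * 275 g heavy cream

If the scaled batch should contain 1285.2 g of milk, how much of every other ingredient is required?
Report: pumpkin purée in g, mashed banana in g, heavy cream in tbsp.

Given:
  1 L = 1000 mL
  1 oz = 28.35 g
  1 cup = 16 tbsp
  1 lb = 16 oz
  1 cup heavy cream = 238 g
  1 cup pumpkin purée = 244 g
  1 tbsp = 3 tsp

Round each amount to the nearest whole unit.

The original recipe has 226.8 g of milk, so the scaling factor is 1285.2 ÷ 226.8 = 17/3.
pumpkin purée: (3 tbsp + 1 tsp = 10/3 tbsp) × 17/3 ÷ 16 tbsp/cup × 244 g/cup ≈ 288 g
mashed banana: 1 lb × 17/3 × 16 oz/lb × 28.35 g/oz ≈ 2570 g
heavy cream: 275 g × 17/3 ÷ 238 g/cup × 16 tbsp/cup ≈ 105 tbsp

pumpkin purée: 288 g; mashed banana: 2570 g; heavy cream: 105 tbsp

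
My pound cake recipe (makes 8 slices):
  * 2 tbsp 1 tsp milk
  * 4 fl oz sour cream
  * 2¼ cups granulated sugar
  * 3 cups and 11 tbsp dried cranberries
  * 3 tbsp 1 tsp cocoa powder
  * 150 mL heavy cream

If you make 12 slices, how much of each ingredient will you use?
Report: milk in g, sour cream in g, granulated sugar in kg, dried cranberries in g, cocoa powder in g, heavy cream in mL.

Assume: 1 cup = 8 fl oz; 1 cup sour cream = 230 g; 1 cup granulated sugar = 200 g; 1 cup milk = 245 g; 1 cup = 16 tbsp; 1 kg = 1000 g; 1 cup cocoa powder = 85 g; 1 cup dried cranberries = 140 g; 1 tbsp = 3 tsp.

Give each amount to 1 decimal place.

Scaling factor: 12/8 = 3/2 = 1.5.
milk: (2 tbsp + 1 tsp = 7/3 tbsp) × 3/2 ÷ 16 tbsp/cup × 245 g/cup ≈ 53.6 g
sour cream: 4 fl oz × 3/2 ÷ 8 fl oz/cup × 230 g/cup = 172.5 g
granulated sugar: 2.25 cup × 3/2 × 200 g/cup ÷ 1000 g/kg ≈ 0.7 kg
dried cranberries: (3 cup + 11 tbsp = 3.6875 cup) × 3/2 × 140 g/cup ≈ 774.4 g
cocoa powder: (3 tbsp + 1 tsp = 10/3 tbsp) × 3/2 ÷ 16 tbsp/cup × 85 g/cup ≈ 26.6 g
heavy cream: 150 mL × 3/2 = 225.0 mL

milk: 53.6 g; sour cream: 172.5 g; granulated sugar: 0.7 kg; dried cranberries: 774.4 g; cocoa powder: 26.6 g; heavy cream: 225.0 mL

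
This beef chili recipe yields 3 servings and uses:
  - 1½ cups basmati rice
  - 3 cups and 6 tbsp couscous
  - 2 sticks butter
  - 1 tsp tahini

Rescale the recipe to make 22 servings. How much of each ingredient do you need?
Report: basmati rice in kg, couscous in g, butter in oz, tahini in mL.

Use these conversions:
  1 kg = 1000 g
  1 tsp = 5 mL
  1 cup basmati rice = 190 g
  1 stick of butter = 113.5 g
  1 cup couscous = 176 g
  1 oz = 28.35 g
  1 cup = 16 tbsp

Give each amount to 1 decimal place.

Scaling factor: 22/3.
basmati rice: 1.5 cup × 22/3 × 190 g/cup ÷ 1000 g/kg ≈ 2.1 kg
couscous: (3 cup + 6 tbsp = 3.375 cup) × 22/3 × 176 g/cup = 4356.0 g
butter: 2 stick × 22/3 × 113.5 g/stick ÷ 28.35 g/oz ≈ 58.7 oz
tahini: 1 tsp × 22/3 × 5 mL/tsp ≈ 36.7 mL

basmati rice: 2.1 kg; couscous: 4356.0 g; butter: 58.7 oz; tahini: 36.7 mL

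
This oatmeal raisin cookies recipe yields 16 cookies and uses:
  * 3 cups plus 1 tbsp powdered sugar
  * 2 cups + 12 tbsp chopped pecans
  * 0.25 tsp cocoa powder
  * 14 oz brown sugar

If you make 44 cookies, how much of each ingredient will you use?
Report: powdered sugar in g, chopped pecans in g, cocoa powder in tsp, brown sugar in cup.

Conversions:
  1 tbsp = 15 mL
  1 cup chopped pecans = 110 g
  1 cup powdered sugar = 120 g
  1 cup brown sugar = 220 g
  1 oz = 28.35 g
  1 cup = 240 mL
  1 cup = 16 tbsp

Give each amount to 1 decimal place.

powdered sugar: 1010.6 g; chopped pecans: 831.9 g; cocoa powder: 0.7 tsp; brown sugar: 5.0 cup

Scaling factor: 44/16 = 11/4 = 2.75.
powdered sugar: (3 cup + 1 tbsp = 3.0625 cup) × 11/4 × 120 g/cup ≈ 1010.6 g
chopped pecans: (2 cup + 12 tbsp = 2.75 cup) × 11/4 × 110 g/cup ≈ 831.9 g
cocoa powder: 0.25 tsp × 11/4 ≈ 0.7 tsp
brown sugar: 14 oz × 11/4 × 28.35 g/oz ÷ 220 g/cup ≈ 5.0 cup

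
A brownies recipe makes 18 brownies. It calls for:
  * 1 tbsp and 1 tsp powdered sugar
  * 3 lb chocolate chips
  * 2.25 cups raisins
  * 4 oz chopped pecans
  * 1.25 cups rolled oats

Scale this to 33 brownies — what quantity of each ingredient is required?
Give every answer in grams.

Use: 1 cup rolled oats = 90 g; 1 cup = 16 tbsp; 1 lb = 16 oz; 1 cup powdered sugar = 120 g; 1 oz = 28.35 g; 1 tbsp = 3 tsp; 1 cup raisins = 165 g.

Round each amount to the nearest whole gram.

Scaling factor: 33/18 = 11/6.
powdered sugar: (1 tbsp + 1 tsp = 4/3 tbsp) × 11/6 ÷ 16 tbsp/cup × 120 g/cup ≈ 18 g
chocolate chips: 3 lb × 11/6 × 16 oz/lb × 28.35 g/oz ≈ 2495 g
raisins: 2.25 cup × 11/6 × 165 g/cup ≈ 681 g
chopped pecans: 4 oz × 11/6 × 28.35 g/oz ≈ 208 g
rolled oats: 1.25 cup × 11/6 × 90 g/cup ≈ 206 g

powdered sugar: 18 g; chocolate chips: 2495 g; raisins: 681 g; chopped pecans: 208 g; rolled oats: 206 g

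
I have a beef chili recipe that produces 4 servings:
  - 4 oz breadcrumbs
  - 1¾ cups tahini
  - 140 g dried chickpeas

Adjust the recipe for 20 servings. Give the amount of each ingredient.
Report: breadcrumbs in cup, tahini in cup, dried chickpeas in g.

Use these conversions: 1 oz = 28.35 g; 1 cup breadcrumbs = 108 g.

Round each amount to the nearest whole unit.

Scaling factor: 20/4 = 5.
breadcrumbs: 4 oz × 5 × 28.35 g/oz ÷ 108 g/cup ≈ 5 cup
tahini: 1.75 cup × 5 ≈ 9 cup
dried chickpeas: 140 g × 5 = 700 g

breadcrumbs: 5 cup; tahini: 9 cup; dried chickpeas: 700 g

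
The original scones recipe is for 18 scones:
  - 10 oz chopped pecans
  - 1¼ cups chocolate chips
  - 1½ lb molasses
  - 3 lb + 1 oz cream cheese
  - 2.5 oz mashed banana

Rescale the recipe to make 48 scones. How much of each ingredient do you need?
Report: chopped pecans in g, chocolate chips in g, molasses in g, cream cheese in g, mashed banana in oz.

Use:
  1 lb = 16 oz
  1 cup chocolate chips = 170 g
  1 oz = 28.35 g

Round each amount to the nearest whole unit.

Scaling factor: 48/18 = 8/3.
chopped pecans: 10 oz × 8/3 × 28.35 g/oz = 756 g
chocolate chips: 1.25 cup × 8/3 × 170 g/cup ≈ 567 g
molasses: 1.5 lb × 8/3 × 16 oz/lb × 28.35 g/oz ≈ 1814 g
cream cheese: (3 lb + 1 oz = 3.0625 lb) × 8/3 × 16 oz/lb × 28.35 g/oz ≈ 3704 g
mashed banana: 2.5 oz × 8/3 ≈ 7 oz

chopped pecans: 756 g; chocolate chips: 567 g; molasses: 1814 g; cream cheese: 3704 g; mashed banana: 7 oz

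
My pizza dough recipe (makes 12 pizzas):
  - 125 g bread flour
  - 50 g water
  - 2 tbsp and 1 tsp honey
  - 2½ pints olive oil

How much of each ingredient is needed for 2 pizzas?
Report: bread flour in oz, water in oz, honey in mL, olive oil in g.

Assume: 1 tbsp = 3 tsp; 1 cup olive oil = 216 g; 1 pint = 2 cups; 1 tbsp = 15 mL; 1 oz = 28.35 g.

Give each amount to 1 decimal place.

Scaling factor: 2/12 = 1/6.
bread flour: 125 g × 1/6 ÷ 28.35 g/oz ≈ 0.7 oz
water: 50 g × 1/6 ÷ 28.35 g/oz ≈ 0.3 oz
honey: (2 tbsp + 1 tsp = 7/3 tbsp) × 1/6 × 15 mL/tbsp ≈ 5.8 mL
olive oil: 2.5 pint × 1/6 × 2 cup/pint × 216 g/cup = 180.0 g

bread flour: 0.7 oz; water: 0.3 oz; honey: 5.8 mL; olive oil: 180.0 g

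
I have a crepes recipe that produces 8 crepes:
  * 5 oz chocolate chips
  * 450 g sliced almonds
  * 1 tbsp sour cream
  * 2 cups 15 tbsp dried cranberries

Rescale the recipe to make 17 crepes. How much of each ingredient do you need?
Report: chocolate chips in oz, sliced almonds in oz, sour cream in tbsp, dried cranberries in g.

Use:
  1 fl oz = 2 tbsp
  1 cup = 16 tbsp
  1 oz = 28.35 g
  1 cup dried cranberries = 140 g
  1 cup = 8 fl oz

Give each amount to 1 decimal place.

Scaling factor: 17/8 = 2.125.
chocolate chips: 5 oz × 17/8 ≈ 10.6 oz
sliced almonds: 450 g × 17/8 ÷ 28.35 g/oz ≈ 33.7 oz
sour cream: 1 tbsp × 17/8 ≈ 2.1 tbsp
dried cranberries: (2 cup + 15 tbsp = 2.9375 cup) × 17/8 × 140 g/cup ≈ 873.9 g

chocolate chips: 10.6 oz; sliced almonds: 33.7 oz; sour cream: 2.1 tbsp; dried cranberries: 873.9 g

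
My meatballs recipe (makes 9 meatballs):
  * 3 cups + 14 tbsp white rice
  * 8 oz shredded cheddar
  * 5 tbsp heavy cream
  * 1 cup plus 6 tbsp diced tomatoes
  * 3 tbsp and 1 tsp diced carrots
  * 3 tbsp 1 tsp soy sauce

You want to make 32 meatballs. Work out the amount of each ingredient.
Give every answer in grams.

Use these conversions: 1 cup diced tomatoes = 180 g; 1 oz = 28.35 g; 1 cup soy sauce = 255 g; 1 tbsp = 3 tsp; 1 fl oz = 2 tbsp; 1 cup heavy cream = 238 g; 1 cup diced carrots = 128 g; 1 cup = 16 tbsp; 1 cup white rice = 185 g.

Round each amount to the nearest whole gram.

Scaling factor: 32/9.
white rice: (3 cup + 14 tbsp = 3.875 cup) × 32/9 × 185 g/cup ≈ 2549 g
shredded cheddar: 8 oz × 32/9 × 28.35 g/oz ≈ 806 g
heavy cream: 5 tbsp × 32/9 ÷ 16 tbsp/cup × 238 g/cup ≈ 264 g
diced tomatoes: (1 cup + 6 tbsp = 1.375 cup) × 32/9 × 180 g/cup = 880 g
diced carrots: (3 tbsp + 1 tsp = 10/3 tbsp) × 32/9 ÷ 16 tbsp/cup × 128 g/cup ≈ 95 g
soy sauce: (3 tbsp + 1 tsp = 10/3 tbsp) × 32/9 ÷ 16 tbsp/cup × 255 g/cup ≈ 189 g

white rice: 2549 g; shredded cheddar: 806 g; heavy cream: 264 g; diced tomatoes: 880 g; diced carrots: 95 g; soy sauce: 189 g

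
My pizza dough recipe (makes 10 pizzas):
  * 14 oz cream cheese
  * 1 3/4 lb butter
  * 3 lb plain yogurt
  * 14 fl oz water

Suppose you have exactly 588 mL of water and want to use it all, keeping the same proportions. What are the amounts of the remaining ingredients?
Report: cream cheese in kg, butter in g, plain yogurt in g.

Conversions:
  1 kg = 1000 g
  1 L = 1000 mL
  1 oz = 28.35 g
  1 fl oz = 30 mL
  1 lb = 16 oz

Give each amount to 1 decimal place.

The original recipe has 420 mL of water, so the scaling factor is 588 ÷ 420 = 7/5 = 1.4.
cream cheese: 14 oz × 7/5 × 28.35 g/oz ÷ 1000 g/kg ≈ 0.6 kg
butter: 1.75 lb × 7/5 × 16 oz/lb × 28.35 g/oz ≈ 1111.3 g
plain yogurt: 3 lb × 7/5 × 16 oz/lb × 28.35 g/oz ≈ 1905.1 g

cream cheese: 0.6 kg; butter: 1111.3 g; plain yogurt: 1905.1 g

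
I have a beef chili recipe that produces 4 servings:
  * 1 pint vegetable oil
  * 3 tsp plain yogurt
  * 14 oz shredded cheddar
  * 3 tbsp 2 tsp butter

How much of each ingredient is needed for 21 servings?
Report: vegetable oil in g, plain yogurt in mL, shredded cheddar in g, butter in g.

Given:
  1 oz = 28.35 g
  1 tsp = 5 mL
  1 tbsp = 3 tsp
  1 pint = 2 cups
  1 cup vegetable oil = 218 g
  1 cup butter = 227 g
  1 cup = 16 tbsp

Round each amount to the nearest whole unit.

vegetable oil: 2289 g; plain yogurt: 79 mL; shredded cheddar: 2084 g; butter: 273 g

Scaling factor: 21/4 = 5.25.
vegetable oil: 1 pint × 21/4 × 2 cup/pint × 218 g/cup = 2289 g
plain yogurt: 3 tsp × 21/4 × 5 mL/tsp ≈ 79 mL
shredded cheddar: 14 oz × 21/4 × 28.35 g/oz ≈ 2084 g
butter: (3 tbsp + 2 tsp = 11/3 tbsp) × 21/4 ÷ 16 tbsp/cup × 227 g/cup ≈ 273 g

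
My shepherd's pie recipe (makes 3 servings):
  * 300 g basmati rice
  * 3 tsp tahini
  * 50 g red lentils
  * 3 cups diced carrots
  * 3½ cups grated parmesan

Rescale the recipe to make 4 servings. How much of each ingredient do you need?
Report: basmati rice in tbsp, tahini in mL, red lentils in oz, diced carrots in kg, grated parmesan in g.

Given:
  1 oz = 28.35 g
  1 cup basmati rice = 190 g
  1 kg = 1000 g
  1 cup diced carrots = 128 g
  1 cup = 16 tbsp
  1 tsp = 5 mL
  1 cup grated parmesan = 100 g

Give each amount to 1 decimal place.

Scaling factor: 4/3.
basmati rice: 300 g × 4/3 ÷ 190 g/cup × 16 tbsp/cup ≈ 33.7 tbsp
tahini: 3 tsp × 4/3 × 5 mL/tsp = 20.0 mL
red lentils: 50 g × 4/3 ÷ 28.35 g/oz ≈ 2.4 oz
diced carrots: 3 cup × 4/3 × 128 g/cup ÷ 1000 g/kg ≈ 0.5 kg
grated parmesan: 3.5 cup × 4/3 × 100 g/cup ≈ 466.7 g

basmati rice: 33.7 tbsp; tahini: 20.0 mL; red lentils: 2.4 oz; diced carrots: 0.5 kg; grated parmesan: 466.7 g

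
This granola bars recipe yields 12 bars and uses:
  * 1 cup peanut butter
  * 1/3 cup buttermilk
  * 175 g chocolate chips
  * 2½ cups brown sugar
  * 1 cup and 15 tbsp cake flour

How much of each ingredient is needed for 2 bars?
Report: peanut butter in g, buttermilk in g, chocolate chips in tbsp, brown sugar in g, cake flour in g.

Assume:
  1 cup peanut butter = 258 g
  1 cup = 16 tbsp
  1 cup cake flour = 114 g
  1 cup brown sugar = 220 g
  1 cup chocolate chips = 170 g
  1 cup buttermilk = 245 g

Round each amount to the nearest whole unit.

Scaling factor: 2/12 = 1/6.
peanut butter: 1 cup × 1/6 × 258 g/cup = 43 g
buttermilk: 1/3 cup × 1/6 × 245 g/cup ≈ 14 g
chocolate chips: 175 g × 1/6 ÷ 170 g/cup × 16 tbsp/cup ≈ 3 tbsp
brown sugar: 2.5 cup × 1/6 × 220 g/cup ≈ 92 g
cake flour: (1 cup + 15 tbsp = 1.9375 cup) × 1/6 × 114 g/cup ≈ 37 g

peanut butter: 43 g; buttermilk: 14 g; chocolate chips: 3 tbsp; brown sugar: 92 g; cake flour: 37 g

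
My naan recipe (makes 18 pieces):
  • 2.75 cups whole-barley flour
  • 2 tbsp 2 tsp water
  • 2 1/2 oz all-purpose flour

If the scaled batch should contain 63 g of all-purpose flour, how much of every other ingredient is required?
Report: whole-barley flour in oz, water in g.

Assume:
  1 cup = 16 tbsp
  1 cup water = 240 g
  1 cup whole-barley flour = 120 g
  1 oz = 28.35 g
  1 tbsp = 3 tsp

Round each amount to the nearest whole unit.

The original recipe has 70.875 g of all-purpose flour, so the scaling factor is 63 ÷ 70.875 = 8/9.
whole-barley flour: 2.75 cup × 8/9 × 120 g/cup ÷ 28.35 g/oz ≈ 10 oz
water: (2 tbsp + 2 tsp = 8/3 tbsp) × 8/9 ÷ 16 tbsp/cup × 240 g/cup ≈ 36 g

whole-barley flour: 10 oz; water: 36 g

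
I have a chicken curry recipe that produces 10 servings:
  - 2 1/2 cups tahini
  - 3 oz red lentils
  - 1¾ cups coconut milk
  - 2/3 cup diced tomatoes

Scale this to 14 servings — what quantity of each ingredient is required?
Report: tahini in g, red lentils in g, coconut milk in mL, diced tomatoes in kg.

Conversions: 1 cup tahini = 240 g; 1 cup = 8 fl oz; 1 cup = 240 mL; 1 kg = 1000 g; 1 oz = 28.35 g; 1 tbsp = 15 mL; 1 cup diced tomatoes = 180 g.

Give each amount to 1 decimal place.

tahini: 840.0 g; red lentils: 119.1 g; coconut milk: 588.0 mL; diced tomatoes: 0.2 kg

Scaling factor: 14/10 = 7/5 = 1.4.
tahini: 2.5 cup × 7/5 × 240 g/cup = 840.0 g
red lentils: 3 oz × 7/5 × 28.35 g/oz ≈ 119.1 g
coconut milk: 1.75 cup × 7/5 × 240 mL/cup = 588.0 mL
diced tomatoes: 2/3 cup × 7/5 × 180 g/cup ÷ 1000 g/kg ≈ 0.2 kg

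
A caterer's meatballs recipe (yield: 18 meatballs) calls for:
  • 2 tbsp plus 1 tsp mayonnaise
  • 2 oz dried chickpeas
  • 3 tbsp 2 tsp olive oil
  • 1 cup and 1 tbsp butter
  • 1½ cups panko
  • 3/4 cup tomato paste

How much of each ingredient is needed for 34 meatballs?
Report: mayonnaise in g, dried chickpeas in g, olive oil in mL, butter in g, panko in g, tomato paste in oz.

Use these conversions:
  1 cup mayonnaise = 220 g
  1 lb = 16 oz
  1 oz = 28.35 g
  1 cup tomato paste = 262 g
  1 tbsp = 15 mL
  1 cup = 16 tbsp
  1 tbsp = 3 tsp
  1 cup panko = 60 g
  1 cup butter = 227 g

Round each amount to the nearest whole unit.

mayonnaise: 61 g; dried chickpeas: 107 g; olive oil: 104 mL; butter: 456 g; panko: 170 g; tomato paste: 13 oz

Scaling factor: 34/18 = 17/9.
mayonnaise: (2 tbsp + 1 tsp = 7/3 tbsp) × 17/9 ÷ 16 tbsp/cup × 220 g/cup ≈ 61 g
dried chickpeas: 2 oz × 17/9 × 28.35 g/oz ≈ 107 g
olive oil: (3 tbsp + 2 tsp = 11/3 tbsp) × 17/9 × 15 mL/tbsp ≈ 104 mL
butter: (1 cup + 1 tbsp = 1.0625 cup) × 17/9 × 227 g/cup ≈ 456 g
panko: 1.5 cup × 17/9 × 60 g/cup = 170 g
tomato paste: 0.75 cup × 17/9 × 262 g/cup ÷ 28.35 g/oz ≈ 13 oz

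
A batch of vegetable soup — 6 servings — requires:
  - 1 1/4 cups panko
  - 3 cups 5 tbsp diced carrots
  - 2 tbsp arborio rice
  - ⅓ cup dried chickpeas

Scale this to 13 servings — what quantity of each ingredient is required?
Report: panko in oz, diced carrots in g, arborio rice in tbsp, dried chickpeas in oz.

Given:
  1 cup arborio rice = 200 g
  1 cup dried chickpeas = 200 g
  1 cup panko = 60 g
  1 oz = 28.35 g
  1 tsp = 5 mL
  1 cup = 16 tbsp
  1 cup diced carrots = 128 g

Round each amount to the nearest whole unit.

Scaling factor: 13/6.
panko: 1.25 cup × 13/6 × 60 g/cup ÷ 28.35 g/oz ≈ 6 oz
diced carrots: (3 cup + 5 tbsp = 3.3125 cup) × 13/6 × 128 g/cup ≈ 919 g
arborio rice: 2 tbsp × 13/6 ≈ 4 tbsp
dried chickpeas: 1/3 cup × 13/6 × 200 g/cup ÷ 28.35 g/oz ≈ 5 oz

panko: 6 oz; diced carrots: 919 g; arborio rice: 4 tbsp; dried chickpeas: 5 oz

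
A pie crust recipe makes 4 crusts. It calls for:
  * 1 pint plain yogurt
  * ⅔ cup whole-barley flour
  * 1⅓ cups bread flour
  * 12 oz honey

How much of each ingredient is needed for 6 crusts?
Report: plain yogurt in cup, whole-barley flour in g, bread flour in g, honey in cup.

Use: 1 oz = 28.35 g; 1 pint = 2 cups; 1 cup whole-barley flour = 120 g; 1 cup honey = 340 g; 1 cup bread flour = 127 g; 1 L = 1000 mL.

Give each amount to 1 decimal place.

Scaling factor: 6/4 = 3/2 = 1.5.
plain yogurt: 1 pint × 3/2 × 2 cup/pint = 3.0 cup
whole-barley flour: 2/3 cup × 3/2 × 120 g/cup = 120.0 g
bread flour: 4/3 cup × 3/2 × 127 g/cup = 254.0 g
honey: 12 oz × 3/2 × 28.35 g/oz ÷ 340 g/cup ≈ 1.5 cup

plain yogurt: 3.0 cup; whole-barley flour: 120.0 g; bread flour: 254.0 g; honey: 1.5 cup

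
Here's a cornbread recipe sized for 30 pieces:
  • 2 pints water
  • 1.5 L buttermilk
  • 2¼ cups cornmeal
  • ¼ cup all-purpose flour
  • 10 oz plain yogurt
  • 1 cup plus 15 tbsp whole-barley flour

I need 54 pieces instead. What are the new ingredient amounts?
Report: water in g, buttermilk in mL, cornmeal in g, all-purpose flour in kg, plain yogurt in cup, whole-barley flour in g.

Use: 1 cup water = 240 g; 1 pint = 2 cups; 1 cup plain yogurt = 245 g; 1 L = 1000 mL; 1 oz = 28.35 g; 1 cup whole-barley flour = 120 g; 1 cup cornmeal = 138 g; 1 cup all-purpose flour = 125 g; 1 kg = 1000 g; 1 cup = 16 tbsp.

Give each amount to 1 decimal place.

Scaling factor: 54/30 = 9/5 = 1.8.
water: 2 pint × 9/5 × 2 cup/pint × 240 g/cup = 1728.0 g
buttermilk: 1.5 L × 9/5 × 1000 mL/L = 2700.0 mL
cornmeal: 2.25 cup × 9/5 × 138 g/cup = 558.9 g
all-purpose flour: 0.25 cup × 9/5 × 125 g/cup ÷ 1000 g/kg ≈ 0.1 kg
plain yogurt: 10 oz × 9/5 × 28.35 g/oz ÷ 245 g/cup ≈ 2.1 cup
whole-barley flour: (1 cup + 15 tbsp = 1.9375 cup) × 9/5 × 120 g/cup = 418.5 g

water: 1728.0 g; buttermilk: 2700.0 mL; cornmeal: 558.9 g; all-purpose flour: 0.1 kg; plain yogurt: 2.1 cup; whole-barley flour: 418.5 g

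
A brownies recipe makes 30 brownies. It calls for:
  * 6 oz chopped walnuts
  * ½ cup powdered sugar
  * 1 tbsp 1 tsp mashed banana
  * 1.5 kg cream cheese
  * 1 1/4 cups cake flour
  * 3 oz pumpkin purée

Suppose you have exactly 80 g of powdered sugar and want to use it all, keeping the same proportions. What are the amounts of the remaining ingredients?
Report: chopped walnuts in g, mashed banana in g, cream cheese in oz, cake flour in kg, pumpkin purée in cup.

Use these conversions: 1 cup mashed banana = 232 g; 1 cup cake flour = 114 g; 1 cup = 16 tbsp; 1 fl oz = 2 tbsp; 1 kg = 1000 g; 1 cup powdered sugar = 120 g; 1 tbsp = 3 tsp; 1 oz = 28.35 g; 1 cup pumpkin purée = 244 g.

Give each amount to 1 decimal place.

The original recipe has 60 g of powdered sugar, so the scaling factor is 80 ÷ 60 = 4/3.
chopped walnuts: 6 oz × 4/3 × 28.35 g/oz = 226.8 g
mashed banana: (1 tbsp + 1 tsp = 4/3 tbsp) × 4/3 ÷ 16 tbsp/cup × 232 g/cup ≈ 25.8 g
cream cheese: 1.5 kg × 4/3 × 1000 g/kg ÷ 28.35 g/oz ≈ 70.5 oz
cake flour: 1.25 cup × 4/3 × 114 g/cup ÷ 1000 g/kg ≈ 0.2 kg
pumpkin purée: 3 oz × 4/3 × 28.35 g/oz ÷ 244 g/cup ≈ 0.5 cup

chopped walnuts: 226.8 g; mashed banana: 25.8 g; cream cheese: 70.5 oz; cake flour: 0.2 kg; pumpkin purée: 0.5 cup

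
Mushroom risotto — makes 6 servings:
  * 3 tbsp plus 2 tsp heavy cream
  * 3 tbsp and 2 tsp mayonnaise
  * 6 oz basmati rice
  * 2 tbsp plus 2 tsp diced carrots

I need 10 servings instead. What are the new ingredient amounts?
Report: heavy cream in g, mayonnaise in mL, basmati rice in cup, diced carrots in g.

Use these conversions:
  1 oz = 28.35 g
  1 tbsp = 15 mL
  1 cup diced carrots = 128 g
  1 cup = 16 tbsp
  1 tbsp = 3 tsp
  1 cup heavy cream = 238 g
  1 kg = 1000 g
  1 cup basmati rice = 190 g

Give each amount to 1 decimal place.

Scaling factor: 10/6 = 5/3.
heavy cream: (3 tbsp + 2 tsp = 11/3 tbsp) × 5/3 ÷ 16 tbsp/cup × 238 g/cup ≈ 90.9 g
mayonnaise: (3 tbsp + 2 tsp = 11/3 tbsp) × 5/3 × 15 mL/tbsp ≈ 91.7 mL
basmati rice: 6 oz × 5/3 × 28.35 g/oz ÷ 190 g/cup ≈ 1.5 cup
diced carrots: (2 tbsp + 2 tsp = 8/3 tbsp) × 5/3 ÷ 16 tbsp/cup × 128 g/cup ≈ 35.6 g

heavy cream: 90.9 g; mayonnaise: 91.7 mL; basmati rice: 1.5 cup; diced carrots: 35.6 g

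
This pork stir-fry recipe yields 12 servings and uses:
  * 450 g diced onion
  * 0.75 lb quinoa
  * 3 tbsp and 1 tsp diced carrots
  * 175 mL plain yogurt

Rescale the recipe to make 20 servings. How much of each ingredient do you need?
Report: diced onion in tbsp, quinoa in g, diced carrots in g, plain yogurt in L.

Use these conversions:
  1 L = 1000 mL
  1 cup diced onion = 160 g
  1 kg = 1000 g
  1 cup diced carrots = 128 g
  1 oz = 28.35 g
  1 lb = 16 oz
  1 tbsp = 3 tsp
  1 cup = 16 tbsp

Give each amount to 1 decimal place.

diced onion: 75.0 tbsp; quinoa: 567.0 g; diced carrots: 44.4 g; plain yogurt: 0.3 L

Scaling factor: 20/12 = 5/3.
diced onion: 450 g × 5/3 ÷ 160 g/cup × 16 tbsp/cup = 75.0 tbsp
quinoa: 0.75 lb × 5/3 × 16 oz/lb × 28.35 g/oz = 567.0 g
diced carrots: (3 tbsp + 1 tsp = 10/3 tbsp) × 5/3 ÷ 16 tbsp/cup × 128 g/cup ≈ 44.4 g
plain yogurt: 175 mL × 5/3 ÷ 1000 mL/L ≈ 0.3 L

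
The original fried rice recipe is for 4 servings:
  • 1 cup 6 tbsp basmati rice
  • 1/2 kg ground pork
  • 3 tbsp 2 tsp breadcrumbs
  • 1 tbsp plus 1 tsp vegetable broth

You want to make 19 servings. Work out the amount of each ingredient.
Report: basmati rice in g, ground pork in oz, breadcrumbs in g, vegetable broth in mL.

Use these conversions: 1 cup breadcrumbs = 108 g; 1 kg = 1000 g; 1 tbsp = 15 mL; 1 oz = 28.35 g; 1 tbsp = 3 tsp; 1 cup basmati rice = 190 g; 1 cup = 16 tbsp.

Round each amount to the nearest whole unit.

Scaling factor: 19/4 = 4.75.
basmati rice: (1 cup + 6 tbsp = 1.375 cup) × 19/4 × 190 g/cup ≈ 1241 g
ground pork: 0.5 kg × 19/4 × 1000 g/kg ÷ 28.35 g/oz ≈ 84 oz
breadcrumbs: (3 tbsp + 2 tsp = 11/3 tbsp) × 19/4 ÷ 16 tbsp/cup × 108 g/cup ≈ 118 g
vegetable broth: (1 tbsp + 1 tsp = 4/3 tbsp) × 19/4 × 15 mL/tbsp = 95 mL

basmati rice: 1241 g; ground pork: 84 oz; breadcrumbs: 118 g; vegetable broth: 95 mL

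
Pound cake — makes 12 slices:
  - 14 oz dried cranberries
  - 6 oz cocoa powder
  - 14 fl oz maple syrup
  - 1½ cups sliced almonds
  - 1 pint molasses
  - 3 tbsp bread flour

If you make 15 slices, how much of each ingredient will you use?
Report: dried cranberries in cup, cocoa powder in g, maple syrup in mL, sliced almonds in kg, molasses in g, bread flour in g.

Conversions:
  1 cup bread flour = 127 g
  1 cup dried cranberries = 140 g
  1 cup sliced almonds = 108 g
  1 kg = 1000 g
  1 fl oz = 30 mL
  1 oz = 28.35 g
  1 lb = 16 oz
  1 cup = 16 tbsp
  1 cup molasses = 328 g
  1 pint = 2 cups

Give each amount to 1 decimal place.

dried cranberries: 3.5 cup; cocoa powder: 212.6 g; maple syrup: 525.0 mL; sliced almonds: 0.2 kg; molasses: 820.0 g; bread flour: 29.8 g

Scaling factor: 15/12 = 5/4 = 1.25.
dried cranberries: 14 oz × 5/4 × 28.35 g/oz ÷ 140 g/cup ≈ 3.5 cup
cocoa powder: 6 oz × 5/4 × 28.35 g/oz ≈ 212.6 g
maple syrup: 14 fl oz × 5/4 × 30 mL/fl oz = 525.0 mL
sliced almonds: 1.5 cup × 5/4 × 108 g/cup ÷ 1000 g/kg ≈ 0.2 kg
molasses: 1 pint × 5/4 × 2 cup/pint × 328 g/cup = 820.0 g
bread flour: 3 tbsp × 5/4 ÷ 16 tbsp/cup × 127 g/cup ≈ 29.8 g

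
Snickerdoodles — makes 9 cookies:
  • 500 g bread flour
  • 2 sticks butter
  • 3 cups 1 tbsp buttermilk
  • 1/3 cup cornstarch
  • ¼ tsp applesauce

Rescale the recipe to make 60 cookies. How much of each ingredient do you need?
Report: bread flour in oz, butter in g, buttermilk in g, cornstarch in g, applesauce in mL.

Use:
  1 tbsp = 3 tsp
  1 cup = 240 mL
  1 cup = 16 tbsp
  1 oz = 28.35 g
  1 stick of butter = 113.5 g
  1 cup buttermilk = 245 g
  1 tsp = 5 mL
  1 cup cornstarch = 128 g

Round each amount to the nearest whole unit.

Scaling factor: 60/9 = 20/3.
bread flour: 500 g × 20/3 ÷ 28.35 g/oz ≈ 118 oz
butter: 2 stick × 20/3 × 113.5 g/stick ≈ 1513 g
buttermilk: (3 cup + 1 tbsp = 3.0625 cup) × 20/3 × 245 g/cup ≈ 5002 g
cornstarch: 1/3 cup × 20/3 × 128 g/cup ≈ 284 g
applesauce: 0.25 tsp × 20/3 × 5 mL/tsp ≈ 8 mL

bread flour: 118 oz; butter: 1513 g; buttermilk: 5002 g; cornstarch: 284 g; applesauce: 8 mL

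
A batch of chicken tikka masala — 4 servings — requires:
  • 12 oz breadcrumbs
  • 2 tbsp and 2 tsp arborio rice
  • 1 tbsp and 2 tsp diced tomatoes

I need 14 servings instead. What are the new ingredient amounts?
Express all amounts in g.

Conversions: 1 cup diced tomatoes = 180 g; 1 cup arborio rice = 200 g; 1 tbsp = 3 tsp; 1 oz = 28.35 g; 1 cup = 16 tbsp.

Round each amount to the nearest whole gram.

breadcrumbs: 1191 g; arborio rice: 117 g; diced tomatoes: 66 g

Scaling factor: 14/4 = 7/2 = 3.5.
breadcrumbs: 12 oz × 7/2 × 28.35 g/oz ≈ 1191 g
arborio rice: (2 tbsp + 2 tsp = 8/3 tbsp) × 7/2 ÷ 16 tbsp/cup × 200 g/cup ≈ 117 g
diced tomatoes: (1 tbsp + 2 tsp = 5/3 tbsp) × 7/2 ÷ 16 tbsp/cup × 180 g/cup ≈ 66 g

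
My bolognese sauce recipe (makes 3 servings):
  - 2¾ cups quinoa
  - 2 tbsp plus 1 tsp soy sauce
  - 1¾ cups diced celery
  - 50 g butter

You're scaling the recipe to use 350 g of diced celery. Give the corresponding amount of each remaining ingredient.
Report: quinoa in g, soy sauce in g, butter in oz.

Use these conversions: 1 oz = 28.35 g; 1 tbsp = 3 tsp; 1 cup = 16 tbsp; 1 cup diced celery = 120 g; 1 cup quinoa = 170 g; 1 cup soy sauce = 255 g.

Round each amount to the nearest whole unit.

The original recipe has 210 g of diced celery, so the scaling factor is 350 ÷ 210 = 5/3.
quinoa: 2.75 cup × 5/3 × 170 g/cup ≈ 779 g
soy sauce: (2 tbsp + 1 tsp = 7/3 tbsp) × 5/3 ÷ 16 tbsp/cup × 255 g/cup ≈ 62 g
butter: 50 g × 5/3 ÷ 28.35 g/oz ≈ 3 oz

quinoa: 779 g; soy sauce: 62 g; butter: 3 oz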